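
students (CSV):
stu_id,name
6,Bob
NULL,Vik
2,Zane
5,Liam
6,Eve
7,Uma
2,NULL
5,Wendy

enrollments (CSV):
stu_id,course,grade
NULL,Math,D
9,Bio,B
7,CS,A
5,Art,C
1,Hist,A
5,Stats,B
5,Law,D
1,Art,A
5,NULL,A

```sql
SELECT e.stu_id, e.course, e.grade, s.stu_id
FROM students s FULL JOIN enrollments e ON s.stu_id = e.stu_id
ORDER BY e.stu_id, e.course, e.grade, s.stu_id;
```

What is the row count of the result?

FULL OUTER JOIN keeps every row from both sides; unmatched rows get NULL for the other side's columns.
Matching on s.stu_id = e.stu_id. A NULL in a compared column never satisfies the condition.
- stu_id=6: no e row matches, row kept with e columns NULL.
- stu_id=NULL: no e row matches, row kept with e columns NULL.
- stu_id=2: no e row matches, row kept with e columns NULL.
- stu_id=5: 4 matching e row(s), so 4 row(s) emitted.
- stu_id=6: no e row matches, row kept with e columns NULL.
- stu_id=7: 1 matching e row(s), so 1 row(s) emitted.
- stu_id=2: no e row matches, row kept with e columns NULL.
- stu_id=5: 4 matching e row(s), so 4 row(s) emitted.
- 4 row(s) from e found no s partner → padded with NULL.
Total: 9 matched + 9 padded = 18 rows.

18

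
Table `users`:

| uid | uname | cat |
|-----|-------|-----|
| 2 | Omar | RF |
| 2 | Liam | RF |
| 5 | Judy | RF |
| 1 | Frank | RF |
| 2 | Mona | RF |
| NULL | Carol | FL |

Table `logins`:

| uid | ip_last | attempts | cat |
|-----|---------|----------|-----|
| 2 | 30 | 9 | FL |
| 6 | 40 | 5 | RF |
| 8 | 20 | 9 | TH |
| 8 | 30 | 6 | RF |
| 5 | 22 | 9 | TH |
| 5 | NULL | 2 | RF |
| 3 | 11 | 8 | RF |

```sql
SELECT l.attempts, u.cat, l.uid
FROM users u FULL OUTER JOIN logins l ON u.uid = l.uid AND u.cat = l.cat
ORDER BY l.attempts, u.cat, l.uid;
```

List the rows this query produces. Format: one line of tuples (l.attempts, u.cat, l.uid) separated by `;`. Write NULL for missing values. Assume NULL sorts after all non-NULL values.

(2, RF, 5); (5, NULL, 6); (6, NULL, 8); (8, NULL, 3); (9, NULL, 2); (9, NULL, 5); (9, NULL, 8); (NULL, FL, NULL); (NULL, RF, NULL); (NULL, RF, NULL); (NULL, RF, NULL); (NULL, RF, NULL)

FULL OUTER JOIN keeps every row from both sides; unmatched rows get NULL for the other side's columns.
Matching on u.uid = l.uid AND u.cat = l.cat. A NULL in a compared column never satisfies the condition.
- uid=2, cat=RF: no l row matches, row kept with l columns NULL.
- uid=2, cat=RF: no l row matches, row kept with l columns NULL.
- uid=5, cat=RF: 1 matching l row(s), so 1 row(s) emitted.
- uid=1, cat=RF: no l row matches, row kept with l columns NULL.
- uid=2, cat=RF: no l row matches, row kept with l columns NULL.
- uid=NULL, cat=FL: no l row matches, row kept with l columns NULL.
- plus 6 unmatched l row(s), each kept with NULL u columns.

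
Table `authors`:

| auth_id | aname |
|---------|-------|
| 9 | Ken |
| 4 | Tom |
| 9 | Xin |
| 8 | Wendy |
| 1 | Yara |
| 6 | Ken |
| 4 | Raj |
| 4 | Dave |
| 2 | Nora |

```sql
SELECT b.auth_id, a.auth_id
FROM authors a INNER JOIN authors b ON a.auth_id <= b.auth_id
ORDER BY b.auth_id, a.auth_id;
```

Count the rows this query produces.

49

INNER JOIN keeps only pairs where the ON condition holds.
Matching on a.auth_id <= b.auth_id.
Matched pairs: 49.
Total: 49 rows.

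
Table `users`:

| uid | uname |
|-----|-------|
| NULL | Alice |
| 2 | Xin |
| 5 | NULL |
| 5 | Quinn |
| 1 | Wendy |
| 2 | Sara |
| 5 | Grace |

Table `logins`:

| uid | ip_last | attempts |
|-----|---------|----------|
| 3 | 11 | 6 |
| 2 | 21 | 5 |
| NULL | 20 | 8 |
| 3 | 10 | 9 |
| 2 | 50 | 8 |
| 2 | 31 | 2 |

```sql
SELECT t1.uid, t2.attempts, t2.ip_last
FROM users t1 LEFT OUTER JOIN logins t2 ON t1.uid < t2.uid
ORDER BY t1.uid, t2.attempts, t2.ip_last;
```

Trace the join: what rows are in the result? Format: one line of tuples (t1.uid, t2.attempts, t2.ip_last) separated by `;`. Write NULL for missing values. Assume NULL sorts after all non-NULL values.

(1, 2, 31); (1, 5, 21); (1, 6, 11); (1, 8, 50); (1, 9, 10); (2, 6, 11); (2, 6, 11); (2, 9, 10); (2, 9, 10); (5, NULL, NULL); (5, NULL, NULL); (5, NULL, NULL); (NULL, NULL, NULL)

LEFT JOIN keeps every row from `users`; unmatched rows get NULL for `logins`'s columns.
Matching on t1.uid < t2.uid. A NULL in a compared column never satisfies the condition.
- t1 row (uid=NULL): no match → kept, t2 columns NULL.
- t1 row (uid=2): matches 2 t2 row(s) → 2 output row(s).
- t1 row (uid=5): no match → kept, t2 columns NULL.
- t1 row (uid=5): no match → kept, t2 columns NULL.
- t1 row (uid=1): matches 5 t2 row(s) → 5 output row(s).
- t1 row (uid=2): matches 2 t2 row(s) → 2 output row(s).
- t1 row (uid=5): no match → kept, t2 columns NULL.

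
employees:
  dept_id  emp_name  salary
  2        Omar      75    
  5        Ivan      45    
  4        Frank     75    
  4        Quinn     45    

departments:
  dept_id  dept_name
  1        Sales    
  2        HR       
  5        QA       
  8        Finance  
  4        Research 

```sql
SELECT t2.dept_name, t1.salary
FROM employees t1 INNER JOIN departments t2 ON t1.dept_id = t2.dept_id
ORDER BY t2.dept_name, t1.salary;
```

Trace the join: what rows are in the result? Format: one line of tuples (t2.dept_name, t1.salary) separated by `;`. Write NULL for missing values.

(HR, 75); (QA, 45); (Research, 45); (Research, 75)

INNER JOIN keeps only pairs where the ON condition holds.
Matching on t1.dept_id = t2.dept_id.
Matched pairs: 4.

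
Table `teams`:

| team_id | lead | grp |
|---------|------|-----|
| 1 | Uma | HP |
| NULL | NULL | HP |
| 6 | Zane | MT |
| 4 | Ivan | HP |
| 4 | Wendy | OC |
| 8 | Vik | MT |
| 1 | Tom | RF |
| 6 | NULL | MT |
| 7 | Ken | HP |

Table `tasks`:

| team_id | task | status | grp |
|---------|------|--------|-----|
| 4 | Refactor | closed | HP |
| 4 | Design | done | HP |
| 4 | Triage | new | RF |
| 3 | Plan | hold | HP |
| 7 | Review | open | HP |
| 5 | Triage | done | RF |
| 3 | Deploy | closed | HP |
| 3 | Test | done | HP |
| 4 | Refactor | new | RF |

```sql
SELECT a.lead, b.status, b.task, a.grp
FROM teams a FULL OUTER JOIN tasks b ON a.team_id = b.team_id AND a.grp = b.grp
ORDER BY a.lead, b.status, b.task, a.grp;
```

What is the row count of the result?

16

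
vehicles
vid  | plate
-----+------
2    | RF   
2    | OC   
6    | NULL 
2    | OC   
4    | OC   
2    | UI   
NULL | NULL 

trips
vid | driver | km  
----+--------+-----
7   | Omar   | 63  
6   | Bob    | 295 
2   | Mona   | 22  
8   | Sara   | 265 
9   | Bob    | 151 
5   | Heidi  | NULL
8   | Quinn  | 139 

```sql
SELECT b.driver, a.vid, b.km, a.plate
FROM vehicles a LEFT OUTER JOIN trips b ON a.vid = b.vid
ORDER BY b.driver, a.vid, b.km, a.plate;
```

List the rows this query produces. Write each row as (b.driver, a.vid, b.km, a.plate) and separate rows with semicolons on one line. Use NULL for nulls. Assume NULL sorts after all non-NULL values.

(Bob, 6, 295, NULL); (Mona, 2, 22, OC); (Mona, 2, 22, OC); (Mona, 2, 22, RF); (Mona, 2, 22, UI); (NULL, 4, NULL, OC); (NULL, NULL, NULL, NULL)

LEFT JOIN keeps every row from `vehicles`; unmatched rows get NULL for `trips`'s columns.
Matching on a.vid = b.vid. A NULL in a compared column never satisfies the condition.
- a row (vid=2): matches 1 b row(s) → 1 output row(s).
- a row (vid=2): matches 1 b row(s) → 1 output row(s).
- a row (vid=6): matches 1 b row(s) → 1 output row(s).
- a row (vid=2): matches 1 b row(s) → 1 output row(s).
- a row (vid=4): no match → kept, b columns NULL.
- a row (vid=2): matches 1 b row(s) → 1 output row(s).
- a row (vid=NULL): no match → kept, b columns NULL.
After projecting and ordering:
b.driver | a.vid | b.km | a.plate
Bob | 6 | 295 | NULL
Mona | 2 | 22 | OC
Mona | 2 | 22 | OC
Mona | 2 | 22 | RF
Mona | 2 | 22 | UI
NULL | 4 | NULL | OC
NULL | NULL | NULL | NULL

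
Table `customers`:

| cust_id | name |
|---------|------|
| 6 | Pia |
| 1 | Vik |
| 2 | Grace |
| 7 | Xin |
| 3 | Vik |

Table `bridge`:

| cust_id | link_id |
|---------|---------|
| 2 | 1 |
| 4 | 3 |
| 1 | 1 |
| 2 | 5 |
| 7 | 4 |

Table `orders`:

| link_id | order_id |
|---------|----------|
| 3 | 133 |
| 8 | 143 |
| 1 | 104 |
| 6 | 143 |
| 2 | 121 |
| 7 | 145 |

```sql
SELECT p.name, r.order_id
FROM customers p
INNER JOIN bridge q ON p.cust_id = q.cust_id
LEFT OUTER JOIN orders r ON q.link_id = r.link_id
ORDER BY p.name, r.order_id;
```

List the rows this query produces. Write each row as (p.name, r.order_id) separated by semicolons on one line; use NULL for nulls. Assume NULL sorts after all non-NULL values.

(Grace, 104); (Grace, NULL); (Vik, 104); (Xin, NULL)

Evaluate left to right. First `customers p INNER JOIN bridge q` on cust_id: 4 row(s).
Then LEFT JOIN `orders r` on link_id: each of those 4 rows is kept; rows whose q.link_id has no match in r get NULL for r's columns.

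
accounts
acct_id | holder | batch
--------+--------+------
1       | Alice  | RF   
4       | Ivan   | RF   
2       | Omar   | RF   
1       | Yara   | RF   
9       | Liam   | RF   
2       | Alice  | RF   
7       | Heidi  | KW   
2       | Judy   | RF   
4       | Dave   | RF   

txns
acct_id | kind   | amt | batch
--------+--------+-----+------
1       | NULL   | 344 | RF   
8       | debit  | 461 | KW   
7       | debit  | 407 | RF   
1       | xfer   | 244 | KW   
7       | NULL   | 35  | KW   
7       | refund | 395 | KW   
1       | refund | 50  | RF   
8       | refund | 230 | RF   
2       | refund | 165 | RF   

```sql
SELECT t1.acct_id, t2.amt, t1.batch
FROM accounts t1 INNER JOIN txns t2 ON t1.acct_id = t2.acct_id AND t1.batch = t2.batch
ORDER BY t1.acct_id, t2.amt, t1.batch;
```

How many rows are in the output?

INNER JOIN keeps only pairs where the ON condition holds.
Matching on t1.acct_id = t2.acct_id AND t1.batch = t2.batch.
- t1[0] acct_id=1, batch=RF → 2 match(es) in t2 → 2 row(s).
- t1[1] acct_id=4, batch=RF → no match; dropped.
- t1[2] acct_id=2, batch=RF → 1 match(es) in t2 → 1 row(s).
- t1[3] acct_id=1, batch=RF → 2 match(es) in t2 → 2 row(s).
- t1[4] acct_id=9, batch=RF → no match; dropped.
- t1[5] acct_id=2, batch=RF → 1 match(es) in t2 → 1 row(s).
- t1[6] acct_id=7, batch=KW → 2 match(es) in t2 → 2 row(s).
- t1[7] acct_id=2, batch=RF → 1 match(es) in t2 → 1 row(s).
- t1[8] acct_id=4, batch=RF → no match; dropped.
Total: 9 rows.

9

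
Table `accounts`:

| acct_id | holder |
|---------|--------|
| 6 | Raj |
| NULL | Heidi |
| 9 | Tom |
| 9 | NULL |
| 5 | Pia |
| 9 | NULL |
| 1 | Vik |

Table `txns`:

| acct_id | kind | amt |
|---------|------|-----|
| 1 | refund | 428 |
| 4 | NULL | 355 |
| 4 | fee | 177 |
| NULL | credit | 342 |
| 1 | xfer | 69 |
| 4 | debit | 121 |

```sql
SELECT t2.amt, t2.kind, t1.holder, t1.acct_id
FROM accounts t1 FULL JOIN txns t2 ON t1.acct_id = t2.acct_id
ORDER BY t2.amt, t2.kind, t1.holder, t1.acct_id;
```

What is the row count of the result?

12

FULL OUTER JOIN keeps every row from both sides; unmatched rows get NULL for the other side's columns.
Matching on t1.acct_id = t2.acct_id. A NULL in a compared column never satisfies the condition.
- t1 row (acct_id=6): no match → kept, t2 columns NULL.
- t1 row (acct_id=NULL): no match → kept, t2 columns NULL.
- t1 row (acct_id=9): no match → kept, t2 columns NULL.
- t1 row (acct_id=9): no match → kept, t2 columns NULL.
- t1 row (acct_id=5): no match → kept, t2 columns NULL.
- t1 row (acct_id=9): no match → kept, t2 columns NULL.
- t1 row (acct_id=1): matches 2 t2 row(s) → 2 output row(s).
- 4 t2 row(s) had no t1 match → kept, t1 columns NULL.
Total: 2 matched + 10 padded = 12 rows.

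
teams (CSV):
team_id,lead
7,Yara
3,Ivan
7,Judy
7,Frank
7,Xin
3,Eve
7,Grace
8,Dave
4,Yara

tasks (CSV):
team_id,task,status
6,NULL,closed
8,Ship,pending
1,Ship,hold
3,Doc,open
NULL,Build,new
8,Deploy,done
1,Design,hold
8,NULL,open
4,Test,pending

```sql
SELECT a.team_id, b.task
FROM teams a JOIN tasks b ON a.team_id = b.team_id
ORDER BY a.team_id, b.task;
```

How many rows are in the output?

6

INNER JOIN keeps only pairs where the ON condition holds.
Matching on a.team_id = b.team_id. A NULL in a compared column never satisfies the condition.
- a (team_id=7) has no partner → excluded.
- a (team_id=3) pairs with 1 row(s) of b.
- a (team_id=7) has no partner → excluded.
- a (team_id=7) has no partner → excluded.
- a (team_id=7) has no partner → excluded.
- a (team_id=3) pairs with 1 row(s) of b.
- a (team_id=7) has no partner → excluded.
- a (team_id=8) pairs with 3 row(s) of b.
- a (team_id=4) pairs with 1 row(s) of b.
Total: 6 rows.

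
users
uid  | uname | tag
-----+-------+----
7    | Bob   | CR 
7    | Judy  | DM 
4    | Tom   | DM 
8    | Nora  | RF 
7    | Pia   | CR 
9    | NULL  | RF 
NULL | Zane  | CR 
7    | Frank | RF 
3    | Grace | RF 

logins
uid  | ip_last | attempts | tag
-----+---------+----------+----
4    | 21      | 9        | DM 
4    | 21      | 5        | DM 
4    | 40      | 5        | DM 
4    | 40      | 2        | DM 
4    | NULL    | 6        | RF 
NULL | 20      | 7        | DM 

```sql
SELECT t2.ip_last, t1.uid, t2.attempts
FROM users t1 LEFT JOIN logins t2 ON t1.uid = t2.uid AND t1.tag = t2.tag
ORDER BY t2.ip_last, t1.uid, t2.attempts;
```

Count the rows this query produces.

12

LEFT JOIN keeps every row from `users`; unmatched rows get NULL for `logins`'s columns.
Matching on t1.uid = t2.uid AND t1.tag = t2.tag. A NULL in a compared column never satisfies the condition.
- uid=7, tag=CR: no t2 row matches, row kept with t2 columns NULL.
- uid=7, tag=DM: no t2 row matches, row kept with t2 columns NULL.
- uid=4, tag=DM: 4 matching t2 row(s), so 4 row(s) emitted.
- uid=8, tag=RF: no t2 row matches, row kept with t2 columns NULL.
- uid=7, tag=CR: no t2 row matches, row kept with t2 columns NULL.
- uid=9, tag=RF: no t2 row matches, row kept with t2 columns NULL.
- uid=NULL, tag=CR: no t2 row matches, row kept with t2 columns NULL.
- uid=7, tag=RF: no t2 row matches, row kept with t2 columns NULL.
- uid=3, tag=RF: no t2 row matches, row kept with t2 columns NULL.
Total: 4 matched + 8 padded = 12 rows.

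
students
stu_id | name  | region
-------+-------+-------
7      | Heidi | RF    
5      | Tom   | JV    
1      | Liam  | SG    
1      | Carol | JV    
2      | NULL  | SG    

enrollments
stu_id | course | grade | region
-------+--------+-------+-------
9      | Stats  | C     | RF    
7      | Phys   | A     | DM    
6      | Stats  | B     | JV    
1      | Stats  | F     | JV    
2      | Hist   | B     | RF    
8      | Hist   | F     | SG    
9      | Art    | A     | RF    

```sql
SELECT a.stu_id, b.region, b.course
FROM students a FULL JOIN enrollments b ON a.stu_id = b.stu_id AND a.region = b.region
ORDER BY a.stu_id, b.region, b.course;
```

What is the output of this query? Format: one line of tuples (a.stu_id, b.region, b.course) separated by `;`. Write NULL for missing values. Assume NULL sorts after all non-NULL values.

FULL OUTER JOIN keeps every row from both sides; unmatched rows get NULL for the other side's columns.
Matching on a.stu_id = b.stu_id AND a.region = b.region.
- a (stu_id=7, region=RF) has no partner → padded with NULL.
- a (stu_id=5, region=JV) has no partner → padded with NULL.
- a (stu_id=1, region=SG) has no partner → padded with NULL.
- a (stu_id=1, region=JV) pairs with 1 row(s) of b.
- a (stu_id=2, region=SG) has no partner → padded with NULL.
- plus 6 unmatched b row(s), each kept with NULL a columns.

(1, JV, Stats); (1, NULL, NULL); (2, NULL, NULL); (5, NULL, NULL); (7, NULL, NULL); (NULL, DM, Phys); (NULL, JV, Stats); (NULL, RF, Art); (NULL, RF, Hist); (NULL, RF, Stats); (NULL, SG, Hist)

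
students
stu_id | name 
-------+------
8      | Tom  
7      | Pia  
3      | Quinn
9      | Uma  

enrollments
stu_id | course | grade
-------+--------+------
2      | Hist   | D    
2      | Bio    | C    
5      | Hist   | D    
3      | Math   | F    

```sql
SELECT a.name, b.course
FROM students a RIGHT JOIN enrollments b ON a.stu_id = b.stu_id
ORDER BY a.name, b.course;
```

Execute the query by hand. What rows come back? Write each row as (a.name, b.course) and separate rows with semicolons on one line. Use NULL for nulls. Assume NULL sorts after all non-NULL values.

(Quinn, Math); (NULL, Bio); (NULL, Hist); (NULL, Hist)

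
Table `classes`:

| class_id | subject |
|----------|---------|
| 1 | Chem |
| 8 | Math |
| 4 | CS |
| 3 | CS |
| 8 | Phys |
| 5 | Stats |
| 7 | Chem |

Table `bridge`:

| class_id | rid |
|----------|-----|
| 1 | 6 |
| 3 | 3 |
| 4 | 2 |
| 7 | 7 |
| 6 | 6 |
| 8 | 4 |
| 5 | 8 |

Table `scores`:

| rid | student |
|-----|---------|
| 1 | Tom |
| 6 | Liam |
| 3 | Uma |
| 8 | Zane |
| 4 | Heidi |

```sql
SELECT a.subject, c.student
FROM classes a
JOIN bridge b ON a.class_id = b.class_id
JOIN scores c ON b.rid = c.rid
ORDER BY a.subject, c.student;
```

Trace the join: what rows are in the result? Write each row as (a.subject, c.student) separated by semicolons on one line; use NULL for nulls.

Joins associate left-to-right: classes INNER JOIN bridge on class_id gives 7 intermediate row(s).
Then INNER JOIN `scores c` on rid: keep only rows whose b.rid appears in c.

(CS, Uma); (Chem, Liam); (Math, Heidi); (Phys, Heidi); (Stats, Zane)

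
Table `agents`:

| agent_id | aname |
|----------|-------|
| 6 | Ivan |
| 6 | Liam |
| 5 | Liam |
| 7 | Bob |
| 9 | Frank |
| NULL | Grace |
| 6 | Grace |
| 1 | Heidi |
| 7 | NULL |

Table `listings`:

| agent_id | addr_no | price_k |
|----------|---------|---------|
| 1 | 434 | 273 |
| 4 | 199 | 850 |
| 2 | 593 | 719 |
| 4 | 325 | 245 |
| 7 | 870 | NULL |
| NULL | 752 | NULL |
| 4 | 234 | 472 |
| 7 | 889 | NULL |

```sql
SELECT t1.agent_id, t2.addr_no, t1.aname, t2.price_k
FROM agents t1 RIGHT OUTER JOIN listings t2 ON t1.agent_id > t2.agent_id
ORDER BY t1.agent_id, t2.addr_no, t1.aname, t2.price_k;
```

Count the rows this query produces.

38

RIGHT JOIN keeps every row from `listings`; unmatched rows get NULL for `agents`'s columns.
Matching on t1.agent_id > t2.agent_id. A NULL in a compared column never satisfies the condition.
Matched pairs: 37; unmatched t2 rows kept: 1.
Total: 37 matched + 1 padded = 38 rows.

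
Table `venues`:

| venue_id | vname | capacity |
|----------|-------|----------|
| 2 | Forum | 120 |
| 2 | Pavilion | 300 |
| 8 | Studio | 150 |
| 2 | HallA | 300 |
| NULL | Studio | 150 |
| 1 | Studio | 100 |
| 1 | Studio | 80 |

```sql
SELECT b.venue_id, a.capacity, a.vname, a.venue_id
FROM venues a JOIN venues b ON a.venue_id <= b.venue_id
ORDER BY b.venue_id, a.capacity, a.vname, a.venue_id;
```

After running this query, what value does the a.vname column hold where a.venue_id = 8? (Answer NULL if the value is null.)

Studio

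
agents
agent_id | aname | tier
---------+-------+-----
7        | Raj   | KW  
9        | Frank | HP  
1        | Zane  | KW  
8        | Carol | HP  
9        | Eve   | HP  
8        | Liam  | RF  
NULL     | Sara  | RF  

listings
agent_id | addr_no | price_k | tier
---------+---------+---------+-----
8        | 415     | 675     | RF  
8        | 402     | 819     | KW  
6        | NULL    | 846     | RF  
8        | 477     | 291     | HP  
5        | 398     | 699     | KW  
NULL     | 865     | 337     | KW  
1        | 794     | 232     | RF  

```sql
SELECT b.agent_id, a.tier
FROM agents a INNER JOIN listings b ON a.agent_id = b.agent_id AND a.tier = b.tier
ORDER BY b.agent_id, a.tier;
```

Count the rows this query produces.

INNER JOIN keeps only pairs where the ON condition holds.
Matching on a.agent_id = b.agent_id AND a.tier = b.tier. A NULL in a compared column never satisfies the condition.
Matched pairs: 2.
Total: 2 rows.

2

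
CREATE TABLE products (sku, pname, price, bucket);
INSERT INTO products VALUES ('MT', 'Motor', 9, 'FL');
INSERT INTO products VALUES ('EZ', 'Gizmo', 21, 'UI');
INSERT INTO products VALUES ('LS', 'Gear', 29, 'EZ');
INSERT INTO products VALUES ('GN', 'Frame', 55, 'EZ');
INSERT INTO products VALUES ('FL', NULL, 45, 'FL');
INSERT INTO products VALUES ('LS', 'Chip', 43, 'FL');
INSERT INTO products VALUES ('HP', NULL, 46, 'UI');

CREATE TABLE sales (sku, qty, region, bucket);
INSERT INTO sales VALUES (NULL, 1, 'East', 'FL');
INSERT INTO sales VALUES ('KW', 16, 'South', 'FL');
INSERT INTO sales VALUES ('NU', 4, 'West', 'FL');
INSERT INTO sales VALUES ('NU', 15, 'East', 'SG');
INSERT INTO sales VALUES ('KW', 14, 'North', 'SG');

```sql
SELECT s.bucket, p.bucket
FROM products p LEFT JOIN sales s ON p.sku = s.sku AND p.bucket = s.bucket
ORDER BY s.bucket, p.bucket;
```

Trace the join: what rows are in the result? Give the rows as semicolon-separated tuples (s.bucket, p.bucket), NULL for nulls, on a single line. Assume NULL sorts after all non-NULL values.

LEFT JOIN keeps every row from `products`; unmatched rows get NULL for `sales`'s columns.
Matching on p.sku = s.sku AND p.bucket = s.bucket. A NULL in a compared column never satisfies the condition.
- p (sku=MT, bucket=FL) has no partner → padded with NULL.
- p (sku=EZ, bucket=UI) has no partner → padded with NULL.
- p (sku=LS, bucket=EZ) has no partner → padded with NULL.
- p (sku=GN, bucket=EZ) has no partner → padded with NULL.
- p (sku=FL, bucket=FL) has no partner → padded with NULL.
- p (sku=LS, bucket=FL) has no partner → padded with NULL.
- p (sku=HP, bucket=UI) has no partner → padded with NULL.
After projecting and ordering:
s.bucket | p.bucket
NULL | EZ
NULL | EZ
NULL | FL
NULL | FL
NULL | FL
NULL | UI
NULL | UI

(NULL, EZ); (NULL, EZ); (NULL, FL); (NULL, FL); (NULL, FL); (NULL, UI); (NULL, UI)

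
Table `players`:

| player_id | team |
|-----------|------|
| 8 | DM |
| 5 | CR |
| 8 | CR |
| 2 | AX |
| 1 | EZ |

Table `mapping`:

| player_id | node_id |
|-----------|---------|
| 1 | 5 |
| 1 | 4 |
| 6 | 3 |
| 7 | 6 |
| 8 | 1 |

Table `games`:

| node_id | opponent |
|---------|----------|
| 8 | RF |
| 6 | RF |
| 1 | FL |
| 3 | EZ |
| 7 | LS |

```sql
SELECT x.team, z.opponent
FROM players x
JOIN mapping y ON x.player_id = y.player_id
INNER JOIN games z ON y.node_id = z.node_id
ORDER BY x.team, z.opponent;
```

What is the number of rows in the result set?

2

Evaluate left to right. First `players x INNER JOIN mapping y` on player_id: 4 row(s).
Then INNER JOIN `games z` on node_id: keep only rows whose y.node_id appears in z.
Result: 2 row(s).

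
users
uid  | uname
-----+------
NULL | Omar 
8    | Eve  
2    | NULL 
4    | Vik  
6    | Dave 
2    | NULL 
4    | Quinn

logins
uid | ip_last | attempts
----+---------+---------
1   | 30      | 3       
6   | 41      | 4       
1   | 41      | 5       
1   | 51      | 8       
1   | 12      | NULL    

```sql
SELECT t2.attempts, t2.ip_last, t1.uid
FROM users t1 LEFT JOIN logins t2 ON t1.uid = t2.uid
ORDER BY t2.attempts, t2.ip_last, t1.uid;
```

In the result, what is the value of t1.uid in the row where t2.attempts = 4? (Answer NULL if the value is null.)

LEFT JOIN keeps every row from `users`; unmatched rows get NULL for `logins`'s columns.
Matching on t1.uid = t2.uid. A NULL in a compared column never satisfies the condition.
- uid=NULL: no t2 row matches, row kept with t2 columns NULL.
- uid=8: no t2 row matches, row kept with t2 columns NULL.
- uid=2: no t2 row matches, row kept with t2 columns NULL.
- uid=4: no t2 row matches, row kept with t2 columns NULL.
- uid=6: 1 matching t2 row(s), so 1 row(s) emitted.
- uid=2: no t2 row matches, row kept with t2 columns NULL.
- uid=4: no t2 row matches, row kept with t2 columns NULL.

6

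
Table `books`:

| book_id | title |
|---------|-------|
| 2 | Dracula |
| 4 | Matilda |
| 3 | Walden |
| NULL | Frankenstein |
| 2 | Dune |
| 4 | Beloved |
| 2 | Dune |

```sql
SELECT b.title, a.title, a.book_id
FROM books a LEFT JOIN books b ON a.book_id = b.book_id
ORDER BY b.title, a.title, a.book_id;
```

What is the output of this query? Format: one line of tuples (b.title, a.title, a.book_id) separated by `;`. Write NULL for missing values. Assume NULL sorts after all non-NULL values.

(Beloved, Beloved, 4); (Beloved, Matilda, 4); (Dracula, Dracula, 2); (Dracula, Dune, 2); (Dracula, Dune, 2); (Dune, Dracula, 2); (Dune, Dracula, 2); (Dune, Dune, 2); (Dune, Dune, 2); (Dune, Dune, 2); (Dune, Dune, 2); (Matilda, Beloved, 4); (Matilda, Matilda, 4); (Walden, Walden, 3); (NULL, Frankenstein, NULL)

LEFT JOIN keeps every row from `books a`; unmatched rows get NULL for `books b`'s columns.
Matching on a.book_id = b.book_id. A NULL in a compared column never satisfies the condition.
Matched pairs: 14; unmatched a rows kept: 1.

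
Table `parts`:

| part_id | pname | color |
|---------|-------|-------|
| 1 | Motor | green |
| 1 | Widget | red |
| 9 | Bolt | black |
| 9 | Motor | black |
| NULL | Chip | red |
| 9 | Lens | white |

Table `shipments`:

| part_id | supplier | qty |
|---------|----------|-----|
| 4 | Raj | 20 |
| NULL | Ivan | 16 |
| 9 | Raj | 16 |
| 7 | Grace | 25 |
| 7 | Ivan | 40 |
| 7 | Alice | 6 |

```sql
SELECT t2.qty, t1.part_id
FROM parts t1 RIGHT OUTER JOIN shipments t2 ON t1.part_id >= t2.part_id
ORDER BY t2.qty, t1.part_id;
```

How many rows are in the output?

16

RIGHT JOIN keeps every row from `shipments`; unmatched rows get NULL for `parts`'s columns.
Matching on t1.part_id >= t2.part_id. A NULL in a compared column never satisfies the condition.
- part_id=1: no matching t2 row.
- part_id=1: no matching t2 row.
- part_id=9: 5 matching t2 row(s), so 5 row(s) emitted.
- part_id=9: 5 matching t2 row(s), so 5 row(s) emitted.
- part_id=NULL: no matching t2 row.
- part_id=9: 5 matching t2 row(s), so 5 row(s) emitted.
- plus 1 unmatched t2 row(s), each kept with NULL t1 columns.
Total: 15 matched + 1 padded = 16 rows.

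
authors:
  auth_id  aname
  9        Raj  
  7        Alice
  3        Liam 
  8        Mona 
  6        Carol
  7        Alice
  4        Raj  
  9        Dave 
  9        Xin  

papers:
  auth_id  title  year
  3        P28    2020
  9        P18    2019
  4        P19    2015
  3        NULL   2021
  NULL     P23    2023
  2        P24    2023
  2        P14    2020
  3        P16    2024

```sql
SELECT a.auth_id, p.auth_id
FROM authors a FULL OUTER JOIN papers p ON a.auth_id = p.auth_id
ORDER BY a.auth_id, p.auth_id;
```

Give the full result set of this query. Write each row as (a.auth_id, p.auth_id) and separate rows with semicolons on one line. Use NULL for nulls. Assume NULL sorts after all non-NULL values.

(3, 3); (3, 3); (3, 3); (4, 4); (6, NULL); (7, NULL); (7, NULL); (8, NULL); (9, 9); (9, 9); (9, 9); (NULL, 2); (NULL, 2); (NULL, NULL)

FULL OUTER JOIN keeps every row from both sides; unmatched rows get NULL for the other side's columns.
Matching on a.auth_id = p.auth_id. A NULL in a compared column never satisfies the condition.
Matched pairs: 7; unmatched a rows kept: 4; unmatched p rows kept: 3.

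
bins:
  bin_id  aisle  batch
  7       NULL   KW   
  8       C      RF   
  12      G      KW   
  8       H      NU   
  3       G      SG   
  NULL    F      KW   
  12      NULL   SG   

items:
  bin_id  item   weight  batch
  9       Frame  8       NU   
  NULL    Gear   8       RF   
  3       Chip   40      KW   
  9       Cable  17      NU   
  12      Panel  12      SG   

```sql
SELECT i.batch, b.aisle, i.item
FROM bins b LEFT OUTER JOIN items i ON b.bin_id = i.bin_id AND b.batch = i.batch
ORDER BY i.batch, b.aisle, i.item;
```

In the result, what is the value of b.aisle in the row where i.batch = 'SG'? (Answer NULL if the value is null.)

NULL

LEFT JOIN keeps every row from `bins`; unmatched rows get NULL for `items`'s columns.
Matching on b.bin_id = i.bin_id AND b.batch = i.batch. A NULL in a compared column never satisfies the condition.
Matched pairs: 1; unmatched b rows kept: 6.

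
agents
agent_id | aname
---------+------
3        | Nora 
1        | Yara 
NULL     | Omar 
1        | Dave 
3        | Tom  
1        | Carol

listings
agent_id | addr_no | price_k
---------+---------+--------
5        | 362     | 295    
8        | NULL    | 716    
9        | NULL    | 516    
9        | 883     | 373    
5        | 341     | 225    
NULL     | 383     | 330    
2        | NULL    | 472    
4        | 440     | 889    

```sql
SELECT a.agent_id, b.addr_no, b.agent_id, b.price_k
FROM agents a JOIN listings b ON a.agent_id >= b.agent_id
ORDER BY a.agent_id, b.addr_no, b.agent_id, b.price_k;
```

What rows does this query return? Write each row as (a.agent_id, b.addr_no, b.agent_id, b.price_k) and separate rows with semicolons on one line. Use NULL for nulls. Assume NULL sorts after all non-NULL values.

INNER JOIN keeps only pairs where the ON condition holds.
Matching on a.agent_id >= b.agent_id. A NULL in a compared column never satisfies the condition.
- a[0] agent_id=3 → 1 match(es) in b → 1 row(s).
- a[1] agent_id=1 → no match; dropped.
- a[2] agent_id=NULL → no match; dropped.
- a[3] agent_id=1 → no match; dropped.
- a[4] agent_id=3 → 1 match(es) in b → 1 row(s).
- a[5] agent_id=1 → no match; dropped.
After projecting and ordering:
a.agent_id | b.addr_no | b.agent_id | b.price_k
3 | NULL | 2 | 472
3 | NULL | 2 | 472

(3, NULL, 2, 472); (3, NULL, 2, 472)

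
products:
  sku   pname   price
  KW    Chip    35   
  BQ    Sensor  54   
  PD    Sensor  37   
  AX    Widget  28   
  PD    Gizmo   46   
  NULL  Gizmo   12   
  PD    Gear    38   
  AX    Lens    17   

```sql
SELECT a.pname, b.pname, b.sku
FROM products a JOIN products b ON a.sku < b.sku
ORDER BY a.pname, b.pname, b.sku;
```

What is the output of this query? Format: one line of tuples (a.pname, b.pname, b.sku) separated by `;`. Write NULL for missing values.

(Chip, Gear, PD); (Chip, Gizmo, PD); (Chip, Sensor, PD); (Lens, Chip, KW); (Lens, Gear, PD); (Lens, Gizmo, PD); (Lens, Sensor, BQ); (Lens, Sensor, PD); (Sensor, Chip, KW); (Sensor, Gear, PD); (Sensor, Gizmo, PD); (Sensor, Sensor, PD); (Widget, Chip, KW); (Widget, Gear, PD); (Widget, Gizmo, PD); (Widget, Sensor, BQ); (Widget, Sensor, PD)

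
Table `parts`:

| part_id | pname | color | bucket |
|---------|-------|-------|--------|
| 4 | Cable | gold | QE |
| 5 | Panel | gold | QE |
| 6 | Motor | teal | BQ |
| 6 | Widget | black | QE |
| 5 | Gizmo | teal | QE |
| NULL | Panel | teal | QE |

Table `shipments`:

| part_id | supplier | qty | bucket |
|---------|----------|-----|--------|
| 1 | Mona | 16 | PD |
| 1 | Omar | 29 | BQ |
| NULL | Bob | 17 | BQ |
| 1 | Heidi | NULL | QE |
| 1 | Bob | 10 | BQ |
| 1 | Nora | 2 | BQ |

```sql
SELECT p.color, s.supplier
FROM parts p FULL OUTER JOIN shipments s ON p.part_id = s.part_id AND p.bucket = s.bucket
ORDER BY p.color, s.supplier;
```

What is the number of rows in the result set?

FULL OUTER JOIN keeps every row from both sides; unmatched rows get NULL for the other side's columns.
Matching on p.part_id = s.part_id AND p.bucket = s.bucket. A NULL in a compared column never satisfies the condition.
Matched pairs: 0; unmatched p rows kept: 6; unmatched s rows kept: 6.
Total: 0 matched + 12 padded = 12 rows.

12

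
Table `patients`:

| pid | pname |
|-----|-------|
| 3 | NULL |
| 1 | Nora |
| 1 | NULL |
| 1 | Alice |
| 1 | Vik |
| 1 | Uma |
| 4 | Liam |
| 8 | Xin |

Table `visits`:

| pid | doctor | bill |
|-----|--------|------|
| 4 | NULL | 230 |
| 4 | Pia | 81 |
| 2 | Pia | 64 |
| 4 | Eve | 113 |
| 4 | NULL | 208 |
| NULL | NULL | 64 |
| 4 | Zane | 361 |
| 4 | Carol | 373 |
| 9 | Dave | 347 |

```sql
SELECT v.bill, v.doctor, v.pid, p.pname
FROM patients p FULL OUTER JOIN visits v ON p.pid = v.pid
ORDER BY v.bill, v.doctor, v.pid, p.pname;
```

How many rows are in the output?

16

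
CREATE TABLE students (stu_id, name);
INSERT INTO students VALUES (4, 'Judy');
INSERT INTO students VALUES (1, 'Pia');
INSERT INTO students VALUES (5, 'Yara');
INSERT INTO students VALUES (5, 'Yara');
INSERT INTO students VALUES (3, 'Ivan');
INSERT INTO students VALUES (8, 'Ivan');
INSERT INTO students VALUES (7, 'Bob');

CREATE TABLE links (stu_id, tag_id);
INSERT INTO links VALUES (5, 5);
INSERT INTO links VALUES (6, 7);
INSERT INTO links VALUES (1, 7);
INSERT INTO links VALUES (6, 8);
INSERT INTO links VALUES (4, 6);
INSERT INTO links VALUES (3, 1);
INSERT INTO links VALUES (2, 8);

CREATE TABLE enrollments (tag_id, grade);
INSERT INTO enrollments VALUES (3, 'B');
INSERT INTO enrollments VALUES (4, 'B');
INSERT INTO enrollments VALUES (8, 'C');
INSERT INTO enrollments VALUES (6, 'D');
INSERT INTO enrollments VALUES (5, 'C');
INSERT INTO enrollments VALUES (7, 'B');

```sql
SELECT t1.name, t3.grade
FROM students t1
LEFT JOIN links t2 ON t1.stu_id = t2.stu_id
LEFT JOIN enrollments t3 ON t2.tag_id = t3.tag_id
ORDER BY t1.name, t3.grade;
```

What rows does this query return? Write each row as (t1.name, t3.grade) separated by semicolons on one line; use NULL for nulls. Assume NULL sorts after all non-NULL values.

(Bob, NULL); (Ivan, NULL); (Ivan, NULL); (Judy, D); (Pia, B); (Yara, C); (Yara, C)

Evaluate left to right. First `students t1 LEFT JOIN links t2` on stu_id: 7 row(s).
Then LEFT JOIN `enrollments t3` on tag_id: each of those 7 rows is kept; rows whose t2.tag_id has no match in t3 get NULL for t3's columns.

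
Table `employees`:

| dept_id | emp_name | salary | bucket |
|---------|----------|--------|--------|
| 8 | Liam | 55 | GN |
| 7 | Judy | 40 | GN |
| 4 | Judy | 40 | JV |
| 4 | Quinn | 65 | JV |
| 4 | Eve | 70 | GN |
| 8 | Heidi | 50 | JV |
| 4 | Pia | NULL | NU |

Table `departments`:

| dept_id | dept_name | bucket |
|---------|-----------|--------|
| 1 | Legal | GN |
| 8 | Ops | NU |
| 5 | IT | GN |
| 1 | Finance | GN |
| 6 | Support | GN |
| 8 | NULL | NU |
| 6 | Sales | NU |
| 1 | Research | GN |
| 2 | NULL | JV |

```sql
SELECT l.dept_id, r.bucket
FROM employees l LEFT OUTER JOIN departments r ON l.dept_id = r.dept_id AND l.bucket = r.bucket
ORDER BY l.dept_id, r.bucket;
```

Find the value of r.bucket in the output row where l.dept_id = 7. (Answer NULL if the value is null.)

LEFT JOIN keeps every row from `employees`; unmatched rows get NULL for `departments`'s columns.
Matching on l.dept_id = r.dept_id AND l.bucket = r.bucket.
- l[0] dept_id=8, bucket=GN → no match; kept with NULLs on the r side.
- l[1] dept_id=7, bucket=GN → no match; kept with NULLs on the r side.
- l[2] dept_id=4, bucket=JV → no match; kept with NULLs on the r side.
- l[3] dept_id=4, bucket=JV → no match; kept with NULLs on the r side.
- l[4] dept_id=4, bucket=GN → no match; kept with NULLs on the r side.
- l[5] dept_id=8, bucket=JV → no match; kept with NULLs on the r side.
- l[6] dept_id=4, bucket=NU → no match; kept with NULLs on the r side.

NULL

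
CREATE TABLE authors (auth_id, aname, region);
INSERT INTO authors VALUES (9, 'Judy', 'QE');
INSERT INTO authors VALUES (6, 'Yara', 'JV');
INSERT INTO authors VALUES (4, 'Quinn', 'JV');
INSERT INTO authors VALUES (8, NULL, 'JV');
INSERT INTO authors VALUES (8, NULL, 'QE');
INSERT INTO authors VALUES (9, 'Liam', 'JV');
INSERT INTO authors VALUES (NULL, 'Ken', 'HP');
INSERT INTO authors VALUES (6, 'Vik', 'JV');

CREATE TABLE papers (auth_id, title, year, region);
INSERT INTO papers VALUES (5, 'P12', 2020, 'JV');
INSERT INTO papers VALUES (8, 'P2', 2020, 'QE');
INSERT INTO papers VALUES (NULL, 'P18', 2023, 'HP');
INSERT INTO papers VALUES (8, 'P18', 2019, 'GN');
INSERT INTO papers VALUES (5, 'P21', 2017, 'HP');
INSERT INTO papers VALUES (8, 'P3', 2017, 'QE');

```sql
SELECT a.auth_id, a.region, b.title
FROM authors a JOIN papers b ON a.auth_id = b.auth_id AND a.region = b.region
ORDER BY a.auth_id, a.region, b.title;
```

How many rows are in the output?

2

INNER JOIN keeps only pairs where the ON condition holds.
Matching on a.auth_id = b.auth_id AND a.region = b.region. A NULL in a compared column never satisfies the condition.
- a row (auth_id=9, region=QE): no match → dropped.
- a row (auth_id=6, region=JV): no match → dropped.
- a row (auth_id=4, region=JV): no match → dropped.
- a row (auth_id=8, region=JV): no match → dropped.
- a row (auth_id=8, region=QE): matches 2 b row(s) → 2 output row(s).
- a row (auth_id=9, region=JV): no match → dropped.
- a row (auth_id=NULL, region=HP): no match → dropped.
- a row (auth_id=6, region=JV): no match → dropped.
Total: 2 rows.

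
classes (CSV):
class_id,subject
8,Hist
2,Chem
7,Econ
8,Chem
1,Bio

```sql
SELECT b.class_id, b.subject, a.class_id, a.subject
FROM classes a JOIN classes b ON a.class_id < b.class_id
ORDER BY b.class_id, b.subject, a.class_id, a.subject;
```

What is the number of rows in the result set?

9

INNER JOIN keeps only pairs where the ON condition holds.
Matching on a.class_id < b.class_id.
- a row (class_id=8): no match → dropped.
- a row (class_id=2): matches 3 b row(s) → 3 output row(s).
- a row (class_id=7): matches 2 b row(s) → 2 output row(s).
- a row (class_id=8): no match → dropped.
- a row (class_id=1): matches 4 b row(s) → 4 output row(s).
Total: 9 rows.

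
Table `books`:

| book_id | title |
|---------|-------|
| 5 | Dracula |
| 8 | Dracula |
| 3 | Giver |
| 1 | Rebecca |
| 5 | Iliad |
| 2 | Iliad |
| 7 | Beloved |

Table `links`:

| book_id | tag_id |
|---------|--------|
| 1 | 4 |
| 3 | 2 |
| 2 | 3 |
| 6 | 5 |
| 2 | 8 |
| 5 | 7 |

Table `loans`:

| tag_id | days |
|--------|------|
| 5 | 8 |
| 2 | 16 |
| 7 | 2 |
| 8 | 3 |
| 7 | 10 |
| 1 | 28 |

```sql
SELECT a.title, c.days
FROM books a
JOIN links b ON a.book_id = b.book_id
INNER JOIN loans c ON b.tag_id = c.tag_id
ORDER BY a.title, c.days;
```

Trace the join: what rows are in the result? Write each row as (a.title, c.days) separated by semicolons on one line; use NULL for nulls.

Evaluate left to right. First `books a INNER JOIN links b` on book_id: 6 row(s).
Then INNER JOIN `loans c` on tag_id: keep only rows whose b.tag_id appears in c.

(Dracula, 2); (Dracula, 10); (Giver, 16); (Iliad, 2); (Iliad, 3); (Iliad, 10)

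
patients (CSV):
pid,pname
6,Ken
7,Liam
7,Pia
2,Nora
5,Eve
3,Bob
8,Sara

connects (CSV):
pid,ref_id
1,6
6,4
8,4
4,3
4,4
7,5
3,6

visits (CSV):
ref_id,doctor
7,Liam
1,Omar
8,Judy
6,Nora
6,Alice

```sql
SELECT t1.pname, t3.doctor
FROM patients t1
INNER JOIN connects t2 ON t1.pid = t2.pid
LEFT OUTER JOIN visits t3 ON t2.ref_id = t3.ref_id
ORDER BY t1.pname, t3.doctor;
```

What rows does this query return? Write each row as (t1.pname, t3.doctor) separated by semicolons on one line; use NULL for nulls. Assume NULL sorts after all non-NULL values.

Evaluate left to right. First `patients t1 INNER JOIN connects t2` on pid: 5 row(s).
Then LEFT JOIN `visits t3` on ref_id: each of those 5 rows is kept; rows whose t2.ref_id has no match in t3 get NULL for t3's columns.

(Bob, Alice); (Bob, Nora); (Ken, NULL); (Liam, NULL); (Pia, NULL); (Sara, NULL)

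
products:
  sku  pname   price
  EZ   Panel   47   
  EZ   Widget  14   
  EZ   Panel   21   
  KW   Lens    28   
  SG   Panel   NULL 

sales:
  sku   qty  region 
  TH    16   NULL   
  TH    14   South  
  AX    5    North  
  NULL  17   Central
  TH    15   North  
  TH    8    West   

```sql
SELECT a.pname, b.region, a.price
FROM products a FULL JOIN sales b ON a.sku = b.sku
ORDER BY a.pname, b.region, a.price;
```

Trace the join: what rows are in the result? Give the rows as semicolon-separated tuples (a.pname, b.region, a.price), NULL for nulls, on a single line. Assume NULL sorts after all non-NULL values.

(Lens, NULL, 28); (Panel, NULL, 21); (Panel, NULL, 47); (Panel, NULL, NULL); (Widget, NULL, 14); (NULL, Central, NULL); (NULL, North, NULL); (NULL, North, NULL); (NULL, South, NULL); (NULL, West, NULL); (NULL, NULL, NULL)

FULL OUTER JOIN keeps every row from both sides; unmatched rows get NULL for the other side's columns.
Matching on a.sku = b.sku. A NULL in a compared column never satisfies the condition.
- a row (sku=EZ): no match → kept, b columns NULL.
- a row (sku=EZ): no match → kept, b columns NULL.
- a row (sku=EZ): no match → kept, b columns NULL.
- a row (sku=KW): no match → kept, b columns NULL.
- a row (sku=SG): no match → kept, b columns NULL.
- plus 6 unmatched b row(s), each kept with NULL a columns.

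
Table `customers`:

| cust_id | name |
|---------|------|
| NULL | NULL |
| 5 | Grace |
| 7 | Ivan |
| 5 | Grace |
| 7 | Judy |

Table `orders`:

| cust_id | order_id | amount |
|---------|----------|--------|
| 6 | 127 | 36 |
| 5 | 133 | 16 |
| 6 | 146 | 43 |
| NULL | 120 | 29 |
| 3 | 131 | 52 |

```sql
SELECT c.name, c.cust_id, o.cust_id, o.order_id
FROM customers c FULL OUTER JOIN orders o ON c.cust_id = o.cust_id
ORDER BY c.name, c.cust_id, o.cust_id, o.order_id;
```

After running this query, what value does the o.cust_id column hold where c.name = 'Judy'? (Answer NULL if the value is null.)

NULL

FULL OUTER JOIN keeps every row from both sides; unmatched rows get NULL for the other side's columns.
Matching on c.cust_id = o.cust_id. A NULL in a compared column never satisfies the condition.
- c row (cust_id=NULL): no match → kept, o columns NULL.
- c row (cust_id=5): matches 1 o row(s) → 1 output row(s).
- c row (cust_id=7): no match → kept, o columns NULL.
- c row (cust_id=5): matches 1 o row(s) → 1 output row(s).
- c row (cust_id=7): no match → kept, o columns NULL.
- 4 row(s) from o found no c partner → padded with NULL.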